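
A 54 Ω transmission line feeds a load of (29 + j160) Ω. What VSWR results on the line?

VSWR ≈ 18.7

Γ = (Z_L − Z_0)/(Z_L + Z_0) = (-25 + j160)/(83 + j160)
|Γ| = 162/180 = 0.898
VSWR = (1 + |Γ|)/(1 − |Γ|) = 1.9/0.102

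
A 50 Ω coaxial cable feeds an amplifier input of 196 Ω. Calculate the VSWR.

For a purely resistive load, VSWR = R_L/Z_0 or Z_0/R_L (whichever > 1) = 196/50

VSWR ≈ 3.92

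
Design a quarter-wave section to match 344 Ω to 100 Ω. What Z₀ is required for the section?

Z_qwt ≈ 185 Ω

Z_qwt = √(Z_0·R_L) = √(100 × 344) = √34400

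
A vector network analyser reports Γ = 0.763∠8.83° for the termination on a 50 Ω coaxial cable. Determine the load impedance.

Z_L ≈ 281 + j158 Ω

Z_L = Z_0·(1 + Γ)/(1 − Γ) = 50·(1.75 + j0.117)/(0.246 − j0.117)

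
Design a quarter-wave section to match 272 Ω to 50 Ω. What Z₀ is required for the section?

Z_qwt ≈ 117 Ω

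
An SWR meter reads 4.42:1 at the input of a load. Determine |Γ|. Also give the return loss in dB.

|Γ| = (S − 1)/(S + 1) = (4.42 − 1)/(4.42 + 1) = 3.42/5.42
RL = −20·log₁₀|Γ| = −20·log₁₀(0.631)

|Γ| ≈ 0.631; return loss ≈ 4 dB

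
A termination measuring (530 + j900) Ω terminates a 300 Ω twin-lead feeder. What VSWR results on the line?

Γ = (Z_L − Z_0)/(Z_L + Z_0) = (230 + j900)/(830 + j900)
|Γ| = 929/1220 = 0.759
VSWR = (1 + |Γ|)/(1 − |Γ|) = 1.76/0.241

VSWR ≈ 7.29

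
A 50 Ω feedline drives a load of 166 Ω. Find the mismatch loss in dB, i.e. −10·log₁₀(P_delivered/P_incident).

mismatch loss ≈ 1.48 dB

Γ = (166 − 50)/(166 + 50) = 0.537
|Γ|² = 0.288, so P_del/P_inc = 1 − |Γ|² = 0.712
ML = −10·log₁₀(1 − |Γ|²)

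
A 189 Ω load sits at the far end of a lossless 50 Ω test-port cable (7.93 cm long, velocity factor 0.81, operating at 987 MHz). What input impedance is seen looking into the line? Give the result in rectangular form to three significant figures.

λ = v/f = 0.81·c / 987 MHz = 0.246 m
βl = 2π·l/λ = 2π × 0.322 = 116°
tan(βl) = tan(116°) = -2.05
Z_in = Z_0·(Z_L + jZ_0·tanβl)/(Z_0 + jZ_L·tanβl)
     = 50·(189 − j103)/(50 − j388)

Z_in ≈ 16.1 + j22.3 Ω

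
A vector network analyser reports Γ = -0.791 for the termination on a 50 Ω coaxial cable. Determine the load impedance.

Z_L ≈ 5.83 Ω

Z_L = Z_0·(1 + Γ)/(1 − Γ) = 50·(0.209)/(1.79)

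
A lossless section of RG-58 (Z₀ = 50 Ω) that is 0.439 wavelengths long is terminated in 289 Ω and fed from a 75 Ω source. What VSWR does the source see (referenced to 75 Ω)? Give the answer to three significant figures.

βl = 2π × 0.439 = 158°
tan(βl) = -0.403
Z_in = Z_0·(Z_L + jZ_0·tanβl)/(Z_0 + jZ_L·tanβl) = 52.2 + j102 Ω
Γ_s = (Z_in − Z_s)/(Z_in + Z_s) = (-22.8 + j102)/(127 + j102), |Γ_s| = 0.639
VSWR = (1 + |Γ_s|)/(1 − |Γ_s|)

VSWR ≈ 4.55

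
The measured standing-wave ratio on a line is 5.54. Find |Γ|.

|Γ| ≈ 0.694

|Γ| = (S − 1)/(S + 1) = (5.54 − 1)/(5.54 + 1) = 4.54/6.54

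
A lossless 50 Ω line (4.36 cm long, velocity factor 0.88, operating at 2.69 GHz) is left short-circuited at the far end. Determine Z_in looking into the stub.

Z_in ≈ −j18.3 Ω

λ = v/f = 0.88·c / 2.69 GHz = 0.0981 m
βl = 2π·l/λ = 2π × 0.444 = 160°
tan(βl) = -0.365
For a short-circuited stub, Z_in = jZ_0·tan(βl)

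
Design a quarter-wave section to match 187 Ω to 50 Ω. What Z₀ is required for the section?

Z_qwt ≈ 96.7 Ω

Z_qwt = √(Z_0·R_L) = √(50 × 187) = √9350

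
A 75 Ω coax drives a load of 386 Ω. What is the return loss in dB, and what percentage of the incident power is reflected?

RL ≈ 3.42 dB; 45.5% of incident power reflected

Γ = (386 − 75)/(386 + 75) = 0.675
RL = −20·log₁₀(0.675) = 3.42 dB
P_refl/P_inc = |Γ|² = 0.455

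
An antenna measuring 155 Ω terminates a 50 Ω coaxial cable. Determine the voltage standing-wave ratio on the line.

VSWR ≈ 3.1

For a purely resistive load, VSWR = R_L/Z_0 or Z_0/R_L (whichever > 1) = 155/50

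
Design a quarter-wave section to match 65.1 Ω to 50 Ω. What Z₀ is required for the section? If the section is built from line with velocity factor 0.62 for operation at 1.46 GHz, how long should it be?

Z_qwt = √(Z_0·R_L) = √(50 × 65.1) = √3255
λ = 0.62·c/f = 0.127 m, so l = λ/4 = 0.0318 m

Z_qwt ≈ 57.1 Ω; length ≈ 3.18 cm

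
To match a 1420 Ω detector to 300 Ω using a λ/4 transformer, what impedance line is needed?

Z_qwt = √(Z_0·R_L) = √(300 × 1420) = √426000

Z_qwt ≈ 653 Ω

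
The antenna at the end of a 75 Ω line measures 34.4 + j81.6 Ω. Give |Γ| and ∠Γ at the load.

Γ = (Z_L − Z_0)/(Z_L + Z_0) = (-40.6 + j81.6)/(109.4 + j81.6)
|Γ| = 91.1/136 = 0.668

Γ ≈ 0.668 ∠ 79.7°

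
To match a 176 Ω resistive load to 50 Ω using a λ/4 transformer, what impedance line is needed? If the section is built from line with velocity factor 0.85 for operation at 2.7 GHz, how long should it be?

Z_qwt ≈ 93.8 Ω; length ≈ 2.36 cm

Z_qwt = √(Z_0·R_L) = √(50 × 176) = √8800
λ = 0.85·c/f = 0.0944 m, so l = λ/4 = 0.0236 m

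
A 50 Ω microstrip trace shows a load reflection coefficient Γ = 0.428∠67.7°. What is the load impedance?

Z_L = Z_0·(1 + Γ)/(1 − Γ) = 50·(1.16 + j0.396)/(0.838 − j0.396)

Z_L ≈ 47.6 + j46.1 Ω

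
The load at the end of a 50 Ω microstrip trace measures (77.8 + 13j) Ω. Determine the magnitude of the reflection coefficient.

Γ = (Z_L − Z_0)/(Z_L + Z_0) = (27.8 + j13)/(127.8 + j13)
|Γ| = 30.7/128

|Γ| ≈ 0.239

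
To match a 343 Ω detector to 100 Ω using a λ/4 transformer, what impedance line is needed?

Z_qwt = √(Z_0·R_L) = √(100 × 343) = √34300

Z_qwt ≈ 185 Ω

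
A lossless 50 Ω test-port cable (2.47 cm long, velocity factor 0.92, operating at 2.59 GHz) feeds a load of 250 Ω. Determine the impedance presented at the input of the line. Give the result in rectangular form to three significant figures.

λ = v/f = 0.92·c / 2.59 GHz = 0.107 m
βl = 2π·l/λ = 2π × 0.232 = 83.4°
tan(βl) = tan(83.4°) = 8.7
Z_in = Z_0·(Z_L + jZ_0·tanβl)/(Z_0 + jZ_L·tanβl)
     = 50·(250 + j435)/(50 + j2170)

Z_in ≈ 10.1 − j5.51 Ω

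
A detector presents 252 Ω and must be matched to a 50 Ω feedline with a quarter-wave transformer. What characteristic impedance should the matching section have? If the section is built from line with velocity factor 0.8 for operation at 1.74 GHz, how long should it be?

Z_qwt = √(Z_0·R_L) = √(50 × 252) = √12600
λ = 0.8·c/f = 0.138 m, so l = λ/4 = 0.0345 m

Z_qwt ≈ 112 Ω; length ≈ 3.45 cm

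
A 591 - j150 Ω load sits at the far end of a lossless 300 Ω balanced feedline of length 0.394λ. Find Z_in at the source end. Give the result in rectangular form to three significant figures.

βl = 2π × 0.394 = 142°
tan(βl) = tan(142°) = -0.786
Z_in = Z_0·(Z_L + jZ_0·tanβl)/(Z_0 + jZ_L·tanβl)
     = 300·(591 − j386)/(182 − j464)

Z_in ≈ 346 + j246 Ω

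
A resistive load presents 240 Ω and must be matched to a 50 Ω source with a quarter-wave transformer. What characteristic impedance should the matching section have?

Z_qwt = √(Z_0·R_L) = √(50 × 240) = √12000

Z_qwt ≈ 110 Ω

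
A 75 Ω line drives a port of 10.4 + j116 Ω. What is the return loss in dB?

RL ≈ 0.708 dB

Γ = (-64.6 + j116)/(85.4 + j116), |Γ| = 0.922
RL = −20·log₁₀|Γ| = −20·log₁₀(0.922)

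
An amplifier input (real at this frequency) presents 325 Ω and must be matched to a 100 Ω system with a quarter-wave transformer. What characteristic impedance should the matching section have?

Z_qwt ≈ 180 Ω

Z_qwt = √(Z_0·R_L) = √(100 × 325) = √32500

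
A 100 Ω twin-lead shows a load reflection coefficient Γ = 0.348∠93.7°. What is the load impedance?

Z_L ≈ 75.4 + j59.6 Ω

Z_L = Z_0·(1 + Γ)/(1 − Γ) = 100·(0.978 + j0.347)/(1.02 − j0.347)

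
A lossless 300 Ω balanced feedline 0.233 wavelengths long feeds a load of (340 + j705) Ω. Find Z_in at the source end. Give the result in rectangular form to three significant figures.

βl = 2π × 0.233 = 83.9°
tan(βl) = tan(83.9°) = 9.33
Z_in = Z_0·(Z_L + jZ_0·tanβl)/(Z_0 + jZ_L·tanβl)
     = 300·(340 + j3500)/(-6280 + j3170)

Z_in ≈ 54.5 − j140 Ω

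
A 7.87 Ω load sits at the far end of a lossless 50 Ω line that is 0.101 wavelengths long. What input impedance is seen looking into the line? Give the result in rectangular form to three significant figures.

βl = 2π × 0.101 = 36.4°
tan(βl) = tan(36.4°) = 0.736
Z_in = Z_0·(Z_L + jZ_0·tanβl)/(Z_0 + jZ_L·tanβl)
     = 50·(7.87 + j36.8)/(50 + j5.79)

Z_in ≈ 12 + j35.4 Ω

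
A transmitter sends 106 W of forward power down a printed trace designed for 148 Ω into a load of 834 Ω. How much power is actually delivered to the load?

Γ = (834 − 148)/(834 + 148) = 0.699
|Γ|² = 0.488
P_refl = |Γ|²·P_inc = 51.7 W, P_del = (1 − |Γ|²)·P_inc = 54.3 W

P_delivered ≈ 54.3 W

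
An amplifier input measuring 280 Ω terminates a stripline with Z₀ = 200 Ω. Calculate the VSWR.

VSWR ≈ 1.4

For a purely resistive load, VSWR = R_L/Z_0 or Z_0/R_L (whichever > 1) = 280/200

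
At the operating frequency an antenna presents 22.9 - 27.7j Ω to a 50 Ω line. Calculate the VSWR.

VSWR ≈ 2.98

Γ = (Z_L − Z_0)/(Z_L + Z_0) = (-27.1 − j27.7)/(72.9 − j27.7)
|Γ| = 38.8/78 = 0.497
VSWR = (1 + |Γ|)/(1 − |Γ|) = 1.5/0.503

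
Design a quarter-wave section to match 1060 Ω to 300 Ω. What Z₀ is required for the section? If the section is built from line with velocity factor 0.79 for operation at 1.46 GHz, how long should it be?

Z_qwt = √(Z_0·R_L) = √(300 × 1060) = √318000
λ = 0.79·c/f = 0.162 m, so l = λ/4 = 0.0406 m

Z_qwt ≈ 564 Ω; length ≈ 4.06 cm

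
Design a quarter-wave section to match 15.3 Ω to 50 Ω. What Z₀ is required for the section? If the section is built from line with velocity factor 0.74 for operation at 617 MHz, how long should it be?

Z_qwt ≈ 27.7 Ω; length ≈ 9 cm

Z_qwt = √(Z_0·R_L) = √(50 × 15.3) = √765
λ = 0.74·c/f = 0.36 m, so l = λ/4 = 0.09 m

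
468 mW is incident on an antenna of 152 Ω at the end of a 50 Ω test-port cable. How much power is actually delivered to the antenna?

Γ = (152 − 50)/(152 + 50) = 0.505
|Γ|² = 0.255
P_refl = |Γ|²·P_inc = 119 mW, P_del = (1 − |Γ|²)·P_inc = 349 mW

P_delivered ≈ 349 mW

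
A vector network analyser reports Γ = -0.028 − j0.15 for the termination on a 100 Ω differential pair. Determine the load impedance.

Z_L = Z_0·(1 + Γ)/(1 − Γ) = 100·(0.972 − j0.15)/(1.03 + j0.15)

Z_L ≈ 90.5 − j27.8 Ω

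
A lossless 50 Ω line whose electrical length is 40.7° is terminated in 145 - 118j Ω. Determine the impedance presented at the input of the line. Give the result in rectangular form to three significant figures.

tan(βl) = tan(40.7°) = 0.86
Z_in = Z_0·(Z_L + jZ_0·tanβl)/(Z_0 + jZ_L·tanβl)
     = 50·(145 − j75)/(151 + j125)

Z_in ≈ 16.4 − j38.2 Ω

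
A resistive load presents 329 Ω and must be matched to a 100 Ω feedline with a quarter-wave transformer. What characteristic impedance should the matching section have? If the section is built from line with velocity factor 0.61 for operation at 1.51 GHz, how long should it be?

Z_qwt = √(Z_0·R_L) = √(100 × 329) = √32900
λ = 0.61·c/f = 0.121 m, so l = λ/4 = 0.0303 m

Z_qwt ≈ 181 Ω; length ≈ 3.03 cm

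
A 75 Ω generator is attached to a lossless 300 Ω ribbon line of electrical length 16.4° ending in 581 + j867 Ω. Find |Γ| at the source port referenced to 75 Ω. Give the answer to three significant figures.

|Γ| ≈ 0.927

tan(βl) = 0.294
Z_in = Z_0·(Z_L + jZ_0·tanβl)/(Z_0 + jZ_L·tanβl) = 1820 − j543 Ω
Γ_s = (Z_in − Z_s)/(Z_in + Z_s) = (1740 − j543)/(1890 − j543), |Γ_s| = 0.927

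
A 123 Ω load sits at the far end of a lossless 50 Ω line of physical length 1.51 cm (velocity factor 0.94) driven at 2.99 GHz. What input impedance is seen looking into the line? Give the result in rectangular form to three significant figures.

λ = v/f = 0.94·c / 2.99 GHz = 0.0943 m
βl = 2π·l/λ = 2π × 0.16 = 57.6°
tan(βl) = tan(57.6°) = 1.58
Z_in = Z_0·(Z_L + jZ_0·tanβl)/(Z_0 + jZ_L·tanβl)
     = 50·(123 + j78.9)/(50 + j194)

Z_in ≈ 26.7 − j24.8 Ω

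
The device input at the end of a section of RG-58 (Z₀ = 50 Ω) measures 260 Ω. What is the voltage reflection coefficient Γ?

Γ = (Z_L − Z_0)/(Z_L + Z_0) = (260 − 50)/(260 + 50) = 210/310

Γ = 0.677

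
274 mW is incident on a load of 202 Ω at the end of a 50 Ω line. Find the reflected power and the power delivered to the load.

P_reflected ≈ 99.7 mW; P_delivered ≈ 174 mW

Γ = (202 − 50)/(202 + 50) = 0.603
|Γ|² = 0.364
P_refl = |Γ|²·P_inc = 99.7 mW, P_del = (1 − |Γ|²)·P_inc = 174 mW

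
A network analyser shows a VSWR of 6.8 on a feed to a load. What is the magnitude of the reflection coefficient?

|Γ| ≈ 0.744

|Γ| = (S − 1)/(S + 1) = (6.8 − 1)/(6.8 + 1) = 5.8/7.8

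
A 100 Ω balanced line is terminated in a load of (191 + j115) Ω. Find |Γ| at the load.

|Γ| ≈ 0.469

Γ = (Z_L − Z_0)/(Z_L + Z_0) = (91 + j115)/(291 + j115)
|Γ| = 147/313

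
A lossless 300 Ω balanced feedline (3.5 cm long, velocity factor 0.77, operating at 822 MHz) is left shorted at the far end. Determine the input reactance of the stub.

λ = v/f = 0.77·c / 822 MHz = 0.281 m
βl = 2π·l/λ = 2π × 0.125 = 44.8°
tan(βl) = 0.994
For a shorted stub, Z_in = jZ_0·tan(βl)

X_in ≈ 298 Ω (inductive)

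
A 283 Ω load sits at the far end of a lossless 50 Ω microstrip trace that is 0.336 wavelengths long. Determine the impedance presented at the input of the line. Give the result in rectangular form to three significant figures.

βl = 2π × 0.336 = 121°
tan(βl) = tan(121°) = -1.67
Z_in = Z_0·(Z_L + jZ_0·tanβl)/(Z_0 + jZ_L·tanβl)
     = 50·(283 − j83.3)/(50 − j472)

Z_in ≈ 11.9 + j28.7 Ω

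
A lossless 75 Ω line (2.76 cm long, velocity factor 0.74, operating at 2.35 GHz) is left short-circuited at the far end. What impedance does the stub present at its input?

Z_in ≈ −j276 Ω

λ = v/f = 0.74·c / 2.35 GHz = 0.0945 m
βl = 2π·l/λ = 2π × 0.292 = 105°
tan(βl) = -3.69
For a short-circuited stub, Z_in = jZ_0·tan(βl)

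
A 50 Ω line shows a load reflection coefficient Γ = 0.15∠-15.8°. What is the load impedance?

Z_L = Z_0·(1 + Γ)/(1 − Γ) = 50·(1.14 − j0.0408)/(0.856 + j0.0408)

Z_L ≈ 66.6 − j5.57 Ω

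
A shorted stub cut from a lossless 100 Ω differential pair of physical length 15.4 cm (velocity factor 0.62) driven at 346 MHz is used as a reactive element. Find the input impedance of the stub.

λ = v/f = 0.62·c / 346 MHz = 0.538 m
βl = 2π·l/λ = 2π × 0.286 = 103°
tan(βl) = -4.29
For a shorted stub, Z_in = jZ_0·tan(βl)

Z_in ≈ −j429 Ω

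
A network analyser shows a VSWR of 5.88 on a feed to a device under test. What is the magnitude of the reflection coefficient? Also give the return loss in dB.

|Γ| ≈ 0.709; return loss ≈ 2.98 dB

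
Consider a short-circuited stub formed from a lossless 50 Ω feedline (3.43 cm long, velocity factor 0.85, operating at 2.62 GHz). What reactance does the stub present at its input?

X_in ≈ -66.7 Ω (capacitive)

λ = v/f = 0.85·c / 2.62 GHz = 0.0973 m
βl = 2π·l/λ = 2π × 0.352 = 127°
tan(βl) = -1.33
For a short-circuited stub, Z_in = jZ_0·tan(βl)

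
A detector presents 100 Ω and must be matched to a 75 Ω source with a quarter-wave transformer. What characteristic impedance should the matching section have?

Z_qwt ≈ 86.6 Ω

Z_qwt = √(Z_0·R_L) = √(75 × 100) = √7500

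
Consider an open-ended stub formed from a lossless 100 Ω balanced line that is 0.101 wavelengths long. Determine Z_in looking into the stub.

βl = 2π × 0.101 = 36.4°
tan(βl) = 0.736
For an open-ended stub, Z_in = −jZ_0·cot(βl) = −jZ_0/tan(βl)

Z_in ≈ −j136 Ω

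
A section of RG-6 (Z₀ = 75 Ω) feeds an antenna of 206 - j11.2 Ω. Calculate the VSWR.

VSWR ≈ 2.76

Γ = (Z_L − Z_0)/(Z_L + Z_0) = (131 − j11.2)/(281 − j11.2)
|Γ| = 131/281 = 0.468
VSWR = (1 + |Γ|)/(1 − |Γ|) = 1.47/0.532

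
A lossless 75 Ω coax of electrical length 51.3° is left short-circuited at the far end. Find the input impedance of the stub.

tan(βl) = 1.25
For a short-circuited stub, Z_in = jZ_0·tan(βl)

Z_in ≈ +j93.6 Ω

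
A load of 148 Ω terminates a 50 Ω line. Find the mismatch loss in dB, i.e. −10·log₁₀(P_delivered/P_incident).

Γ = (148 − 50)/(148 + 50) = 0.495
|Γ|² = 0.245, so P_del/P_inc = 1 − |Γ|² = 0.755
ML = −10·log₁₀(1 − |Γ|²)

mismatch loss ≈ 1.22 dB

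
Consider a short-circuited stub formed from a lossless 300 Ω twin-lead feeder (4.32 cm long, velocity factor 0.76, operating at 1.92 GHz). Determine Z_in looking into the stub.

λ = v/f = 0.76·c / 1.92 GHz = 0.119 m
βl = 2π·l/λ = 2π × 0.364 = 131°
tan(βl) = -1.15
For a short-circuited stub, Z_in = jZ_0·tan(βl)

Z_in ≈ −j346 Ω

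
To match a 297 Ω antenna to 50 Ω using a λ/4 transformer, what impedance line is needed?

Z_qwt = √(Z_0·R_L) = √(50 × 297) = √14850

Z_qwt ≈ 122 Ω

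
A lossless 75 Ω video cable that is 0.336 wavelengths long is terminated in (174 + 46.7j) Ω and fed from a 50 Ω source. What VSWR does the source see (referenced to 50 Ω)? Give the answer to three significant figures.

VSWR ≈ 2.08

βl = 2π × 0.336 = 121°
tan(βl) = -1.67
Z_in = Z_0·(Z_L + jZ_0·tanβl)/(Z_0 + jZ_L·tanβl) = 34.4 + j26.9 Ω
Γ_s = (Z_in − Z_s)/(Z_in + Z_s) = (-15.6 + j26.9)/(84.4 + j26.9), |Γ_s| = 0.351
VSWR = (1 + |Γ_s|)/(1 − |Γ_s|)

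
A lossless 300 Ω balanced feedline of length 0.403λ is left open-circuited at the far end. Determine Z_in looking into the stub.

Z_in ≈ +j430 Ω

βl = 2π × 0.403 = 145°
tan(βl) = -0.698
For an open-circuited stub, Z_in = −jZ_0·cot(βl) = −jZ_0/tan(βl)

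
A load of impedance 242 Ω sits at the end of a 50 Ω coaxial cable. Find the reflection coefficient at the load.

Γ = 0.658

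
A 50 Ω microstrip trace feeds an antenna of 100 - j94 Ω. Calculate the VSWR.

VSWR ≈ 4.02

Γ = (Z_L − Z_0)/(Z_L + Z_0) = (50 − j94)/(150 − j94)
|Γ| = 106/177 = 0.601
VSWR = (1 + |Γ|)/(1 − |Γ|) = 1.6/0.399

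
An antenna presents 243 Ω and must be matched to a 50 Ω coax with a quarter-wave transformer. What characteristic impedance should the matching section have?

Z_qwt = √(Z_0·R_L) = √(50 × 243) = √12150

Z_qwt ≈ 110 Ω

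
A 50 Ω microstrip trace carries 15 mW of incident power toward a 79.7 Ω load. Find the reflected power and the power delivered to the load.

P_reflected ≈ 0.787 mW; P_delivered ≈ 14.2 mW

Γ = (79.7 − 50)/(79.7 + 50) = 0.229
|Γ|² = 0.0524
P_refl = |Γ|²·P_inc = 0.787 mW, P_del = (1 − |Γ|²)·P_inc = 14.2 mW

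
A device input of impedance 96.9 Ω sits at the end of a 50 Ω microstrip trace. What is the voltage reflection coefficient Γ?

Γ = 0.319

Γ = (Z_L − Z_0)/(Z_L + Z_0) = (96.9 − 50)/(96.9 + 50) = 46.9/146.9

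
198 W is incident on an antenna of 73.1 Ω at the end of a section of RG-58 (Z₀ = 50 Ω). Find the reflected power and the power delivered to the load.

P_reflected ≈ 6.97 W; P_delivered ≈ 191 W

Γ = (73.1 − 50)/(73.1 + 50) = 0.188
|Γ|² = 0.0352
P_refl = |Γ|²·P_inc = 6.97 W, P_del = (1 − |Γ|²)·P_inc = 191 W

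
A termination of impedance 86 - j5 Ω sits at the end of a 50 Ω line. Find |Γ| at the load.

Γ = (Z_L − Z_0)/(Z_L + Z_0) = (36 − j5)/(136 − j5)
|Γ| = 36.3/136

|Γ| ≈ 0.267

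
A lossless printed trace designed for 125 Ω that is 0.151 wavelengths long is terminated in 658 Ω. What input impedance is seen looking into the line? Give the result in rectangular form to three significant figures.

βl = 2π × 0.151 = 54.4°
tan(βl) = tan(54.4°) = 1.39
Z_in = Z_0·(Z_L + jZ_0·tanβl)/(Z_0 + jZ_L·tanβl)
     = 125·(658 + j174)/(125 + j918)

Z_in ≈ 35.3 − j84.8 Ω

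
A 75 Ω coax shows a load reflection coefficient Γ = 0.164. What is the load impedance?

Z_L = Z_0·(1 + Γ)/(1 − Γ) = 75·(1.16)/(0.836)

Z_L ≈ 104 Ω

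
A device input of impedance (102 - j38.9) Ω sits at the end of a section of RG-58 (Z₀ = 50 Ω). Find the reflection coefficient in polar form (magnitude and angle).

Γ = (Z_L − Z_0)/(Z_L + Z_0) = (52 − j38.9)/(152 − j38.9)
|Γ| = 64.9/157 = 0.414

Γ ≈ 0.414 ∠ -22.4°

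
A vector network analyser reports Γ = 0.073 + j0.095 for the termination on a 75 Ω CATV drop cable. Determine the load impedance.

Z_L = Z_0·(1 + Γ)/(1 − Γ) = 75·(1.07 + j0.095)/(0.927 − j0.095)

Z_L ≈ 85.1 + j16.4 Ω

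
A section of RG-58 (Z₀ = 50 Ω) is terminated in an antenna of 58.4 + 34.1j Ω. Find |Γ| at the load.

|Γ| ≈ 0.309

Γ = (Z_L − Z_0)/(Z_L + Z_0) = (8.4 + j34.1)/(108.4 + j34.1)
|Γ| = 35.1/114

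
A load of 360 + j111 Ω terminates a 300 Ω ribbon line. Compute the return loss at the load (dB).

Γ = (60 + j111)/(660 + j111), |Γ| = 0.189
RL = −20·log₁₀|Γ| = −20·log₁₀(0.189)

RL ≈ 14.5 dB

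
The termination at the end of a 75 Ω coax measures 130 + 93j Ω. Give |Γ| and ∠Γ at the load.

Γ ≈ 0.48 ∠ 35°

Γ = (Z_L − Z_0)/(Z_L + Z_0) = (55 + j93)/(205 + j93)
|Γ| = 108/225 = 0.48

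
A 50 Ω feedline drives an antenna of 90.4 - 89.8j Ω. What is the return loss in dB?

RL ≈ 4.57 dB

Γ = (40.4 − j89.8)/(140.4 − j89.8), |Γ| = 0.591
RL = −20·log₁₀|Γ| = −20·log₁₀(0.591)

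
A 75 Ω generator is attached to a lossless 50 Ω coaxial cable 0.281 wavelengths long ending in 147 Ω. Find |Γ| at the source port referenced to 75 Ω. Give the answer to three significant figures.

|Γ| ≈ 0.624

βl = 2π × 0.281 = 101°
tan(βl) = -5.07
Z_in = Z_0·(Z_L + jZ_0·tanβl)/(Z_0 + jZ_L·tanβl) = 17.6 + j8.68 Ω
Γ_s = (Z_in − Z_s)/(Z_in + Z_s) = (-57.4 + j8.68)/(92.6 + j8.68), |Γ_s| = 0.624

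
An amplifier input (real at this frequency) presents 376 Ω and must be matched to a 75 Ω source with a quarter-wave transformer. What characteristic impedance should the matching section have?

Z_qwt ≈ 168 Ω

Z_qwt = √(Z_0·R_L) = √(75 × 376) = √28200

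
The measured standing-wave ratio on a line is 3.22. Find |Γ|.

|Γ| ≈ 0.526

|Γ| = (S − 1)/(S + 1) = (3.22 − 1)/(3.22 + 1) = 2.22/4.22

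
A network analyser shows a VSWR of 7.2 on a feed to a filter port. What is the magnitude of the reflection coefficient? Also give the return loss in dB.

|Γ| ≈ 0.756; return loss ≈ 2.43 dB

|Γ| = (S − 1)/(S + 1) = (7.2 − 1)/(7.2 + 1) = 6.2/8.2
RL = −20·log₁₀|Γ| = −20·log₁₀(0.756)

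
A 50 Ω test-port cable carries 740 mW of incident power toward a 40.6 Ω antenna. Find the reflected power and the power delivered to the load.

Γ = (40.6 − 50)/(40.6 + 50) = -0.104
|Γ|² = 0.0108
P_refl = |Γ|²·P_inc = 7.97 mW, P_del = (1 − |Γ|²)·P_inc = 732 mW

P_reflected ≈ 7.97 mW; P_delivered ≈ 732 mW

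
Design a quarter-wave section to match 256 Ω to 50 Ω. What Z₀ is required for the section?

Z_qwt = √(Z_0·R_L) = √(50 × 256) = √12800

Z_qwt ≈ 113 Ω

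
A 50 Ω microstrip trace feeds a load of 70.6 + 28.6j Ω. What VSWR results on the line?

VSWR ≈ 1.79

Γ = (Z_L − Z_0)/(Z_L + Z_0) = (20.6 + j28.6)/(120.6 + j28.6)
|Γ| = 35.2/124 = 0.284
VSWR = (1 + |Γ|)/(1 − |Γ|) = 1.28/0.716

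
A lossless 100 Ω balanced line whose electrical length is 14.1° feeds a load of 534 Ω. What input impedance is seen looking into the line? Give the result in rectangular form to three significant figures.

Z_in ≈ 203 − j247 Ω

tan(βl) = tan(14.1°) = 0.251
Z_in = Z_0·(Z_L + jZ_0·tanβl)/(Z_0 + jZ_L·tanβl)
     = 100·(534 + j25.1)/(100 + j134)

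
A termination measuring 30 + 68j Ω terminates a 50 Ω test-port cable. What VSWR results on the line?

VSWR ≈ 5.16

Γ = (Z_L − Z_0)/(Z_L + Z_0) = (-20 + j68)/(80 + j68)
|Γ| = 70.9/105 = 0.675
VSWR = (1 + |Γ|)/(1 − |Γ|) = 1.68/0.325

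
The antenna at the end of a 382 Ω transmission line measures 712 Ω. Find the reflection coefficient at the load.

Γ = (Z_L − Z_0)/(Z_L + Z_0) = (712 − 382)/(712 + 382) = 330/1094

Γ = 0.302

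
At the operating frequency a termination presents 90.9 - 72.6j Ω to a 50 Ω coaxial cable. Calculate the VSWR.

VSWR ≈ 3.22

Γ = (Z_L − Z_0)/(Z_L + Z_0) = (40.9 − j72.6)/(140.9 − j72.6)
|Γ| = 83.3/159 = 0.526
VSWR = (1 + |Γ|)/(1 − |Γ|) = 1.53/0.474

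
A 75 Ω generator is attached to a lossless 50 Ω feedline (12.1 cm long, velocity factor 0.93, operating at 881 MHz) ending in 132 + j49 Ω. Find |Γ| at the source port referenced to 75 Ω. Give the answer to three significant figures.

|Γ| ≈ 0.565

λ = v/f = 0.93·c / 881 MHz = 0.317 m
βl = 2π·l/λ = 2π × 0.382 = 138°
tan(βl) = -0.915
Z_in = Z_0·(Z_L + jZ_0·tanβl)/(Z_0 + jZ_L·tanβl) = 25.7 + j34.5 Ω
Γ_s = (Z_in − Z_s)/(Z_in + Z_s) = (-49.3 + j34.5)/(101 + j34.5), |Γ_s| = 0.565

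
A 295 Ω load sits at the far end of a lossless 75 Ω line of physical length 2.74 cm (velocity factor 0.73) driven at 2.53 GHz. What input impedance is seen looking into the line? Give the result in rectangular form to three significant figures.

Z_in ≈ 22.5 + j30.8 Ω

λ = v/f = 0.73·c / 2.53 GHz = 0.0866 m
βl = 2π·l/λ = 2π × 0.317 = 114°
tan(βl) = tan(114°) = -2.25
Z_in = Z_0·(Z_L + jZ_0·tanβl)/(Z_0 + jZ_L·tanβl)
     = 75·(295 − j169)/(75 − j664)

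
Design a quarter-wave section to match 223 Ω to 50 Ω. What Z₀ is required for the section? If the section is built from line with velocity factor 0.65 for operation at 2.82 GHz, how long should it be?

Z_qwt = √(Z_0·R_L) = √(50 × 223) = √11150
λ = 0.65·c/f = 0.0691 m, so l = λ/4 = 0.0173 m

Z_qwt ≈ 106 Ω; length ≈ 1.73 cm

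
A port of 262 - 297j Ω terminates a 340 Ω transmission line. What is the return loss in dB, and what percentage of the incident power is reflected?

Γ = (-78 − j297)/(602 − j297), |Γ| = 0.457
RL = −20·log₁₀(0.457) = 6.79 dB
P_refl/P_inc = |Γ|² = 0.209

RL ≈ 6.79 dB; 20.9% of incident power reflected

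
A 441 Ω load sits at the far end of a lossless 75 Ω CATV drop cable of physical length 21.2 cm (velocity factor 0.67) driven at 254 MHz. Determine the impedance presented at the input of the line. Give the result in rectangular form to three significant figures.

Z_in ≈ 12.9 + j8.22 Ω

λ = v/f = 0.67·c / 254 MHz = 0.791 m
βl = 2π·l/λ = 2π × 0.268 = 96.4°
tan(βl) = tan(96.4°) = -8.85
Z_in = Z_0·(Z_L + jZ_0·tanβl)/(Z_0 + jZ_L·tanβl)
     = 75·(441 − j664)/(75 − j3900)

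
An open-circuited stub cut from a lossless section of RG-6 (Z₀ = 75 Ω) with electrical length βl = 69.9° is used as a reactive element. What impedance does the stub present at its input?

tan(βl) = 2.73
For an open-circuited stub, Z_in = −jZ_0·cot(βl) = −jZ_0/tan(βl)

Z_in ≈ −j27.4 Ω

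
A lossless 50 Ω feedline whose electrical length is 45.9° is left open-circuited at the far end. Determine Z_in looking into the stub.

Z_in ≈ −j48.5 Ω

tan(βl) = 1.03
For an open-circuited stub, Z_in = −jZ_0·cot(βl) = −jZ_0/tan(βl)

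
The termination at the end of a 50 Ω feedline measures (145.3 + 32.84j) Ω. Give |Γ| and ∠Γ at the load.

Γ = (Z_L − Z_0)/(Z_L + Z_0) = (95.3 + j32.84)/(195.3 + j32.84)
|Γ| = 101/198 = 0.509

Γ ≈ 0.509 ∠ 9.47°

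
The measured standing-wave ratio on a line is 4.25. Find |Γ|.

|Γ| = (S − 1)/(S + 1) = (4.25 − 1)/(4.25 + 1) = 3.25/5.25

|Γ| ≈ 0.619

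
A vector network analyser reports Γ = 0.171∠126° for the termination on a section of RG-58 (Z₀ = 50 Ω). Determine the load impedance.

Z_L ≈ 39.5 + j11.2 Ω

Z_L = Z_0·(1 + Γ)/(1 − Γ) = 50·(0.899 + j0.138)/(1.1 − j0.138)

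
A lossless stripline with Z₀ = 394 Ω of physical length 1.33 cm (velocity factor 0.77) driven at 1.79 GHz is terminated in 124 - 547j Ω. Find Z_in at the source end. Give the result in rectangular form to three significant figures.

λ = v/f = 0.77·c / 1.79 GHz = 0.129 m
βl = 2π·l/λ = 2π × 0.103 = 37.1°
tan(βl) = tan(37.1°) = 0.756
Z_in = Z_0·(Z_L + jZ_0·tanβl)/(Z_0 + jZ_L·tanβl)
     = 394·(124 − j249)/(808 + j93.8)

Z_in ≈ 45.8 − j127 Ω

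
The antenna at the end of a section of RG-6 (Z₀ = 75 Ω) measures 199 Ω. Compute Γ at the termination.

Γ = 0.453

Γ = (Z_L − Z_0)/(Z_L + Z_0) = (199 − 75)/(199 + 75) = 124/274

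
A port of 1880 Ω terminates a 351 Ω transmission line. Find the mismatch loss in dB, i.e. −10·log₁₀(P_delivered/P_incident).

mismatch loss ≈ 2.75 dB

Γ = (1880 − 351)/(1880 + 351) = 0.685
|Γ|² = 0.47, so P_del/P_inc = 1 − |Γ|² = 0.53
ML = −10·log₁₀(1 − |Γ|²)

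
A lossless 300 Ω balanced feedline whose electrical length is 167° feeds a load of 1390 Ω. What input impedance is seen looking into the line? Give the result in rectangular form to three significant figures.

tan(βl) = tan(167°) = -0.231
Z_in = Z_0·(Z_L + jZ_0·tanβl)/(Z_0 + jZ_L·tanβl)
     = 300·(1390 − j69.3)/(300 − j321)

Z_in ≈ 683 + j661 Ω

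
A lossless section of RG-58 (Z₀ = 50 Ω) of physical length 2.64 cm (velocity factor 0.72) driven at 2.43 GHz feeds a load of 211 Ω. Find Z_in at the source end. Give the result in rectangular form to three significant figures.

λ = v/f = 0.72·c / 2.43 GHz = 0.0889 m
βl = 2π·l/λ = 2π × 0.297 = 107°
tan(βl) = tan(107°) = -3.29
Z_in = Z_0·(Z_L + jZ_0·tanβl)/(Z_0 + jZ_L·tanβl)
     = 50·(211 − j164)/(50 − j694)

Z_in ≈ 12.9 + j14.3 Ω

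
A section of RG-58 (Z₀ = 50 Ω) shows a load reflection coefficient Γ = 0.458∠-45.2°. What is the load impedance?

Z_L ≈ 70 − j57.6 Ω

Z_L = Z_0·(1 + Γ)/(1 − Γ) = 50·(1.32 − j0.325)/(0.677 + j0.325)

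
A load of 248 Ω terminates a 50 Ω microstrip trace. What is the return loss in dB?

Γ = (248 − 50)/(248 + 50) = 0.664
RL = −20·log₁₀|Γ| = −20·log₁₀(0.664)

RL ≈ 3.55 dB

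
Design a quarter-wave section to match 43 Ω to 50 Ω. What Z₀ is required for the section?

Z_qwt = √(Z_0·R_L) = √(50 × 43) = √2150

Z_qwt ≈ 46.4 Ω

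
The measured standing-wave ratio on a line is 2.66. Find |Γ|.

|Γ| ≈ 0.454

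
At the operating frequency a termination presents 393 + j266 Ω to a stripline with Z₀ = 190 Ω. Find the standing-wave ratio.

VSWR ≈ 3.19

Γ = (Z_L − Z_0)/(Z_L + Z_0) = (203 + j266)/(583 + j266)
|Γ| = 335/641 = 0.522
VSWR = (1 + |Γ|)/(1 − |Γ|) = 1.52/0.478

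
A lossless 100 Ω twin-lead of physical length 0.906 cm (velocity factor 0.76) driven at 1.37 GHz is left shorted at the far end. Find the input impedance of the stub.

λ = v/f = 0.76·c / 1.37 GHz = 0.166 m
βl = 2π·l/λ = 2π × 0.0544 = 19.6°
tan(βl) = 0.356
For a shorted stub, Z_in = jZ_0·tan(βl)

Z_in ≈ +j35.6 Ω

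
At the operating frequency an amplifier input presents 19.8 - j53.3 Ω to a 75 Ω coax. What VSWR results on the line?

VSWR ≈ 5.79

Γ = (Z_L − Z_0)/(Z_L + Z_0) = (-55.2 − j53.3)/(94.8 − j53.3)
|Γ| = 76.7/109 = 0.706
VSWR = (1 + |Γ|)/(1 − |Γ|) = 1.71/0.294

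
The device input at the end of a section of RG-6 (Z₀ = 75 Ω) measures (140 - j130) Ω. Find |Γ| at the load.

Γ = (Z_L − Z_0)/(Z_L + Z_0) = (65 − j130)/(215 − j130)
|Γ| = 145/251

|Γ| ≈ 0.578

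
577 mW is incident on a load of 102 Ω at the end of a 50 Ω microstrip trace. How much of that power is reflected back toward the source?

Γ = (102 − 50)/(102 + 50) = 0.342
|Γ|² = 0.117
P_refl = |Γ|²·P_inc = 67.5 mW, P_del = (1 − |Γ|²)·P_inc = 509 mW

P_reflected ≈ 67.5 mW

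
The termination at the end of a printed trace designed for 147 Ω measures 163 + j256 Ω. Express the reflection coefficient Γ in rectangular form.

Γ = (Z_L − Z_0)/(Z_L + Z_0) = (16 + j256)/(310 + j256)

Γ ≈ 0.436 + j0.466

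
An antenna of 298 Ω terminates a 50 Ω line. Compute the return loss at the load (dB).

Γ = (298 − 50)/(298 + 50) = 0.713
RL = −20·log₁₀|Γ| = −20·log₁₀(0.713)

RL ≈ 2.94 dB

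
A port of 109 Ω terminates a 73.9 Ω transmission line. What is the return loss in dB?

RL ≈ 14.3 dB

Γ = (109 − 73.9)/(109 + 73.9) = 0.192
RL = −20·log₁₀|Γ| = −20·log₁₀(0.192)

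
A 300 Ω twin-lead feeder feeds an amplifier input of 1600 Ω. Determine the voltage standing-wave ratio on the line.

Γ = (1600 − 300)/(1600 + 300) = 0.684
VSWR = (1 + 0.684)/(1 − 0.684)

VSWR ≈ 5.33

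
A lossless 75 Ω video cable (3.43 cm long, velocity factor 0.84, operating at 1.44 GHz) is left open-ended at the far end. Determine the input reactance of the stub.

λ = v/f = 0.84·c / 1.44 GHz = 0.175 m
βl = 2π·l/λ = 2π × 0.196 = 70.6°
tan(βl) = 2.83
For an open-ended stub, Z_in = −jZ_0·cot(βl) = −jZ_0/tan(βl)

X_in ≈ -26.5 Ω (capacitive)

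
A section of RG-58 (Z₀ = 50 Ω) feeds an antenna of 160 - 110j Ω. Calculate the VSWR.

Γ = (Z_L − Z_0)/(Z_L + Z_0) = (110 − j110)/(210 − j110)
|Γ| = 156/237 = 0.656
VSWR = (1 + |Γ|)/(1 − |Γ|) = 1.66/0.344

VSWR ≈ 4.82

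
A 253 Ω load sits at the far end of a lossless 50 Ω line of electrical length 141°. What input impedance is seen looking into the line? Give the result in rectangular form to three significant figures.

tan(βl) = tan(141°) = -0.81
Z_in = Z_0·(Z_L + jZ_0·tanβl)/(Z_0 + jZ_L·tanβl)
     = 50·(253 − j40.5)/(50 − j205)

Z_in ≈ 23.5 + j56 Ω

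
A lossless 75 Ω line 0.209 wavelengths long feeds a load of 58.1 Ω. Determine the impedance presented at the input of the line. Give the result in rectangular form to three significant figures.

Z_in ≈ 92.8 + j11.8 Ω

βl = 2π × 0.209 = 75.2°
tan(βl) = tan(75.2°) = 3.8
Z_in = Z_0·(Z_L + jZ_0·tanβl)/(Z_0 + jZ_L·tanβl)
     = 75·(58.1 + j285)/(75 + j221)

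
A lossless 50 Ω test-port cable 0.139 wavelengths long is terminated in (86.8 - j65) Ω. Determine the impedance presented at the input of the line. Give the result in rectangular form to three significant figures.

Z_in ≈ 19.5 − j17.9 Ω

βl = 2π × 0.139 = 50°
tan(βl) = tan(50°) = 1.19
Z_in = Z_0·(Z_L + jZ_0·tanβl)/(Z_0 + jZ_L·tanβl)
     = 50·(86.8 − j5.33)/(128 + j104)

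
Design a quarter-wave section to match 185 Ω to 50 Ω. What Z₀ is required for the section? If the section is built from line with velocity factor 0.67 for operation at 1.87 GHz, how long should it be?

Z_qwt = √(Z_0·R_L) = √(50 × 185) = √9250
λ = 0.67·c/f = 0.107 m, so l = λ/4 = 0.0269 m

Z_qwt ≈ 96.2 Ω; length ≈ 2.69 cm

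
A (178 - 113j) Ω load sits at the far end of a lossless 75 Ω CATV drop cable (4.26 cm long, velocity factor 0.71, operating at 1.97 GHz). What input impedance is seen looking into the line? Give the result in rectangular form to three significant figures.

λ = v/f = 0.71·c / 1.97 GHz = 0.108 m
βl = 2π·l/λ = 2π × 0.394 = 142°
tan(βl) = tan(142°) = -0.786
Z_in = Z_0·(Z_L + jZ_0·tanβl)/(Z_0 + jZ_L·tanβl)
     = 75·(178 − j172)/(-13.8 − j140)

Z_in ≈ 82 + j104 Ω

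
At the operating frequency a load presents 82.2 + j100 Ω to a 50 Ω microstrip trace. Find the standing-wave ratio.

VSWR ≈ 4.46

Γ = (Z_L − Z_0)/(Z_L + Z_0) = (32.2 + j100)/(132.2 + j100)
|Γ| = 105/166 = 0.634
VSWR = (1 + |Γ|)/(1 − |Γ|) = 1.63/0.366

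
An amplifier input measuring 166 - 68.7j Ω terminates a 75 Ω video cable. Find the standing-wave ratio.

VSWR ≈ 2.67

Γ = (Z_L − Z_0)/(Z_L + Z_0) = (91 − j68.7)/(241 − j68.7)
|Γ| = 114/251 = 0.455
VSWR = (1 + |Γ|)/(1 − |Γ|) = 1.45/0.545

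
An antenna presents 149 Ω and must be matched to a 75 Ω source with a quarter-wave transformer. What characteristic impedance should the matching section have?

Z_qwt ≈ 106 Ω

Z_qwt = √(Z_0·R_L) = √(75 × 149) = √11180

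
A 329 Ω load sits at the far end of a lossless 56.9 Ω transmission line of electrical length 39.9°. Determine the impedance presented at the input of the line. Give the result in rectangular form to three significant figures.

Z_in ≈ 22.9 − j63.3 Ω

tan(βl) = tan(39.9°) = 0.836
Z_in = Z_0·(Z_L + jZ_0·tanβl)/(Z_0 + jZ_L·tanβl)
     = 56.9·(329 + j47.6)/(56.9 + j275)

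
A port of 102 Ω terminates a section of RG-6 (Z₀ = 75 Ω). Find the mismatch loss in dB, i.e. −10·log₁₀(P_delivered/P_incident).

mismatch loss ≈ 0.102 dB

Γ = (102 − 75)/(102 + 75) = 0.153
|Γ|² = 0.0233, so P_del/P_inc = 1 − |Γ|² = 0.977
ML = −10·log₁₀(1 − |Γ|²)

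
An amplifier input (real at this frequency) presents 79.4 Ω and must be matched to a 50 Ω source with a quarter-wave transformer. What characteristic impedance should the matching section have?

Z_qwt = √(Z_0·R_L) = √(50 × 79.4) = √3970

Z_qwt ≈ 63 Ω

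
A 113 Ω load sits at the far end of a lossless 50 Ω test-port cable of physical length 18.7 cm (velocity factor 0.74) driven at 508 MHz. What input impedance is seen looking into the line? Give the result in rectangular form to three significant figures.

λ = v/f = 0.74·c / 508 MHz = 0.437 m
βl = 2π·l/λ = 2π × 0.428 = 154°
tan(βl) = tan(154°) = -0.487
Z_in = Z_0·(Z_L + jZ_0·tanβl)/(Z_0 + jZ_L·tanβl)
     = 50·(113 − j24.3)/(50 − j55)

Z_in ≈ 63.2 + j45.2 Ω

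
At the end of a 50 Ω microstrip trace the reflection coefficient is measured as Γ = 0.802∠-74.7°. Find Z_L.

Z_L = Z_0·(1 + Γ)/(1 − Γ) = 50·(1.21 − j0.774)/(0.788 + j0.774)

Z_L ≈ 14.6 − j63.4 Ω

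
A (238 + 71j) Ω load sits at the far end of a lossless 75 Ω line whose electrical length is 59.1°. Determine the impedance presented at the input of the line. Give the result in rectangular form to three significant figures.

Z_in ≈ 31.7 − j48.4 Ω

tan(βl) = tan(59.1°) = 1.67
Z_in = Z_0·(Z_L + jZ_0·tanβl)/(Z_0 + jZ_L·tanβl)
     = 75·(238 + j196)/(-43.6 + j398)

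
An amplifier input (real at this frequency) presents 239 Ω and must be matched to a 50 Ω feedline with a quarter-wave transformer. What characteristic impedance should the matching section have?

Z_qwt = √(Z_0·R_L) = √(50 × 239) = √11950

Z_qwt ≈ 109 Ω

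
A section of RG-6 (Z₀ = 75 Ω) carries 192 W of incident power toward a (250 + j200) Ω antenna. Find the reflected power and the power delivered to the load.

P_reflected ≈ 93.1 W; P_delivered ≈ 98.9 W

|Γ| = |(175 + j200)/(325 + j200)| = 0.696
|Γ|² = 0.485
P_refl = |Γ|²·P_inc = 93.1 W, P_del = (1 − |Γ|²)·P_inc = 98.9 W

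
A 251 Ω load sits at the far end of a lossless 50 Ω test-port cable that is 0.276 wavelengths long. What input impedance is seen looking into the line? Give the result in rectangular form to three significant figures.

βl = 2π × 0.276 = 99.4°
tan(βl) = tan(99.4°) = -6.07
Z_in = Z_0·(Z_L + jZ_0·tanβl)/(Z_0 + jZ_L·tanβl)
     = 50·(251 − j303)/(50 − j1520)

Z_in ≈ 10.2 + j7.91 Ω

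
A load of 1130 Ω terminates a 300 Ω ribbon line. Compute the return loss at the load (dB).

RL ≈ 4.73 dB

Γ = (1130 − 300)/(1130 + 300) = 0.58
RL = −20·log₁₀|Γ| = −20·log₁₀(0.58)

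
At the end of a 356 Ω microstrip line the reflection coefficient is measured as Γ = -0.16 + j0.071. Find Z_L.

Z_L = Z_0·(1 + Γ)/(1 − Γ) = 356·(0.84 + j0.071)/(1.16 − j0.071)

Z_L ≈ 256 + j37.4 Ω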